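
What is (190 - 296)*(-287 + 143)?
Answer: 15264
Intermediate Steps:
(190 - 296)*(-287 + 143) = -106*(-144) = 15264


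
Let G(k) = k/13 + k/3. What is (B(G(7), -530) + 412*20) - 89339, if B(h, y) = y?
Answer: -81629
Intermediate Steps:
G(k) = 16*k/39 (G(k) = k*(1/13) + k*(1/3) = k/13 + k/3 = 16*k/39)
(B(G(7), -530) + 412*20) - 89339 = (-530 + 412*20) - 89339 = (-530 + 8240) - 89339 = 7710 - 89339 = -81629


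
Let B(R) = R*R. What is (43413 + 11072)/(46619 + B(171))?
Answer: 10897/15172 ≈ 0.71823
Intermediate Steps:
B(R) = R²
(43413 + 11072)/(46619 + B(171)) = (43413 + 11072)/(46619 + 171²) = 54485/(46619 + 29241) = 54485/75860 = 54485*(1/75860) = 10897/15172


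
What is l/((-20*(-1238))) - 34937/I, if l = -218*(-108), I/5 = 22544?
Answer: 44720989/69773680 ≈ 0.64094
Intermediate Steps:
I = 112720 (I = 5*22544 = 112720)
l = 23544
l/((-20*(-1238))) - 34937/I = 23544/((-20*(-1238))) - 34937/112720 = 23544/24760 - 34937*1/112720 = 23544*(1/24760) - 34937/112720 = 2943/3095 - 34937/112720 = 44720989/69773680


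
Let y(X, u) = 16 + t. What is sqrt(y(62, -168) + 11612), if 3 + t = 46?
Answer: sqrt(11671) ≈ 108.03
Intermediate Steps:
t = 43 (t = -3 + 46 = 43)
y(X, u) = 59 (y(X, u) = 16 + 43 = 59)
sqrt(y(62, -168) + 11612) = sqrt(59 + 11612) = sqrt(11671)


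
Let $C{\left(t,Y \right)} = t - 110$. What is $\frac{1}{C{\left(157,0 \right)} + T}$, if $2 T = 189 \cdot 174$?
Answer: $\frac{1}{16490} \approx 6.0643 \cdot 10^{-5}$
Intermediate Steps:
$T = 16443$ ($T = \frac{189 \cdot 174}{2} = \frac{1}{2} \cdot 32886 = 16443$)
$C{\left(t,Y \right)} = -110 + t$
$\frac{1}{C{\left(157,0 \right)} + T} = \frac{1}{\left(-110 + 157\right) + 16443} = \frac{1}{47 + 16443} = \frac{1}{16490}$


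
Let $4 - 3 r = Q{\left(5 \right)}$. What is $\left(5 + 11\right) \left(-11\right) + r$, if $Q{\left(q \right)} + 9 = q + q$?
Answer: $-175$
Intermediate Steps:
$Q{\left(q \right)} = -9 + 2 q$ ($Q{\left(q \right)} = -9 + \left(q + q\right) = -9 + 2 q$)
$r = 1$ ($r = \frac{4}{3} - \frac{-9 + 2 \cdot 5}{3} = \frac{4}{3} - \frac{-9 + 10}{3} = \frac{4}{3} - \frac{1}{3} = 1$)
$\left(5 + 11\right) \left(-11\right) + r = \left(5 + 11\right) \left(-11\right) + 1 = 16 \left(-11\right) + 1 = -176 + 1 = -175$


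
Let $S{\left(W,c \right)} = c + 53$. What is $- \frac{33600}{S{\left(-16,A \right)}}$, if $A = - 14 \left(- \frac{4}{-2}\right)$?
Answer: $-1344$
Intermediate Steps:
$A = -28$ ($A = - 14 \left(\left(-4\right) \left(- \frac{1}{2}\right)\right) = \left(-14\right) 2 = -28$)
$S{\left(W,c \right)} = 53 + c$
$- \frac{33600}{S{\left(-16,A \right)}} = - \frac{33600}{53 - 28} = - \frac{33600}{25} = \left(-33600\right) \frac{1}{25} = -1344$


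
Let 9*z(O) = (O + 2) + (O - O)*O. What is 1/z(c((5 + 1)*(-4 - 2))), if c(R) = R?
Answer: -9/34 ≈ -0.26471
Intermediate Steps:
z(O) = 2/9 + O/9 (z(O) = ((O + 2) + (O - O)*O)/9 = ((2 + O) + 0*O)/9 = ((2 + O) + 0)/9 = (2 + O)/9 = 2/9 + O/9)
1/z(c((5 + 1)*(-4 - 2))) = 1/(2/9 + ((5 + 1)*(-4 - 2))/9) = 1/(2/9 + (6*(-6))/9) = 1/(2/9 + (⅑)*(-36)) = 1/(2/9 - 4) = 1/(-34/9) = -9/34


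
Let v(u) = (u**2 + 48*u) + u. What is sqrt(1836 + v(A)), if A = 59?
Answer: 12*sqrt(57) ≈ 90.598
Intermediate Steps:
v(u) = u**2 + 49*u
sqrt(1836 + v(A)) = sqrt(1836 + 59*(49 + 59)) = sqrt(1836 + 59*108) = sqrt(1836 + 6372) = sqrt(8208) = 12*sqrt(57)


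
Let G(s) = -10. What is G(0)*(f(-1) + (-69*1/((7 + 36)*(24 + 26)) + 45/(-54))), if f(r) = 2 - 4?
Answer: 18482/645 ≈ 28.654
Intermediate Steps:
f(r) = -2
G(0)*(f(-1) + (-69*1/((7 + 36)*(24 + 26)) + 45/(-54))) = -10*(-2 + (-69*1/((7 + 36)*(24 + 26)) + 45/(-54))) = -10*(-2 + (-69/(43*50) + 45*(-1/54))) = -10*(-2 + (-69/2150 - 5/6)) = -10*(-2 - 2791/3225) = -10*(-9241/3225) = 18482/645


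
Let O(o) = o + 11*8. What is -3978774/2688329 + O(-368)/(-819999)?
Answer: -3261837969106/2204427091671 ≈ -1.4797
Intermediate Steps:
O(o) = 88 + o (O(o) = o + 88 = 88 + o)
-3978774/2688329 + O(-368)/(-819999) = -3978774/2688329 + (88 - 368)/(-819999) = -3978774*1/2688329 - 280*(-1/819999) = -3978774/2688329 + 280/819999 = -3261837969106/2204427091671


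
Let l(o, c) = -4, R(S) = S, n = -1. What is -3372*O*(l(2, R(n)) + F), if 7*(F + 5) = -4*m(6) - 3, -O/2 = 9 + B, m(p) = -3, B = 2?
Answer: -4005936/7 ≈ -5.7228e+5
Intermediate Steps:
O = -22 (O = -2*(9 + 2) = -2*11 = -22)
F = -26/7 (F = -5 + (-4*(-3) - 3)/7 = -5 + (12 - 3)/7 = -5 + (⅐)*9 = -5 + 9/7 = -26/7 ≈ -3.7143)
-3372*O*(l(2, R(n)) + F) = -(-74184)*(-4 - 26/7) = -(-74184)*(-54)/7 = -3372*1188/7 = -4005936/7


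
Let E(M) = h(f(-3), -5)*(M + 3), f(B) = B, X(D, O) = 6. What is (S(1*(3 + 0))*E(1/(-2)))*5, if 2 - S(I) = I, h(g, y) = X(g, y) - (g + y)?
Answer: -175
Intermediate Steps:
h(g, y) = 6 - g - y (h(g, y) = 6 - (g + y) = 6 + (-g - y) = 6 - g - y)
S(I) = 2 - I
E(M) = 42 + 14*M (E(M) = (6 - 1*(-3) - 1*(-5))*(M + 3) = (6 + 3 + 5)*(3 + M) = 14*(3 + M) = 42 + 14*M)
(S(1*(3 + 0))*E(1/(-2)))*5 = ((2 - (3 + 0))*(42 + 14/(-2)))*5 = ((2 - 3)*(42 + 14*(-1/2)))*5 = ((2 - 1*3)*(42 - 7))*5 = ((2 - 3)*35)*5 = -1*35*5 = -35*5 = -175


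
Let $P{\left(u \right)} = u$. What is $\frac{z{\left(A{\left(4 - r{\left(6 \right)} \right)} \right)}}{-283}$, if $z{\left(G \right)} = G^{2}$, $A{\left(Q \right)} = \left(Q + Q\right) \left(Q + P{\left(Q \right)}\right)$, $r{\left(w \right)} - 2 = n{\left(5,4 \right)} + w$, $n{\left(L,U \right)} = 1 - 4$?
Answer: $- \frac{16}{283} \approx -0.056537$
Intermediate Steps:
$n{\left(L,U \right)} = -3$
$r{\left(w \right)} = -1 + w$ ($r{\left(w \right)} = 2 + \left(-3 + w\right) = -1 + w$)
$A{\left(Q \right)} = 4 Q^{2}$ ($A{\left(Q \right)} = \left(Q + Q\right) \left(Q + Q\right) = 2 Q 2 Q = 4 Q^{2}$)
$\frac{z{\left(A{\left(4 - r{\left(6 \right)} \right)} \right)}}{-283} = \frac{\left(4 \left(4 - \left(-1 + 6\right)\right)^{2}\right)^{2}}{-283} = \left(4 \left(4 - 5\right)^{2}\right)^{2} \left(- \frac{1}{283}\right) = \left(4 \left(-1\right)^{2}\right)^{2} \left(- \frac{1}{283}\right) = \left(4 \cdot 1\right)^{2} \left(- \frac{1}{283}\right) = 4^{2} \left(- \frac{1}{283}\right) = 16 \left(- \frac{1}{283}\right) = - \frac{16}{283}$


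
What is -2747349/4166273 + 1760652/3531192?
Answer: -197171660001/1225992490618 ≈ -0.16083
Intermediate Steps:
-2747349/4166273 + 1760652/3531192 = -2747349*1/4166273 + 1760652*(1/3531192) = -2747349/4166273 + 146721/294266 = -197171660001/1225992490618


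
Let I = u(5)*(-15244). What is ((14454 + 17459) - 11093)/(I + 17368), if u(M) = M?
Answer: -5205/14713 ≈ -0.35377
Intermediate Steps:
I = -76220 (I = 5*(-15244) = -76220)
((14454 + 17459) - 11093)/(I + 17368) = ((14454 + 17459) - 11093)/(-76220 + 17368) = (31913 - 11093)/(-58852) = 20820*(-1/58852) = -5205/14713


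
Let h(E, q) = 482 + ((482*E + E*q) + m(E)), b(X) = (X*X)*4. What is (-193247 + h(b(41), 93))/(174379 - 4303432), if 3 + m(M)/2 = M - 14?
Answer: -1228983/1376351 ≈ -0.89293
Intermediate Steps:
m(M) = -34 + 2*M (m(M) = -6 + 2*(M - 14) = -6 + 2*(-14 + M) = -6 + (-28 + 2*M) = -34 + 2*M)
b(X) = 4*X² (b(X) = X²*4 = 4*X²)
h(E, q) = 448 + 484*E + E*q (h(E, q) = 482 + ((482*E + E*q) + (-34 + 2*E)) = 482 + (-34 + 484*E + E*q) = 448 + 484*E + E*q)
(-193247 + h(b(41), 93))/(174379 - 4303432) = (-193247 + (448 + 484*(4*41²) + (4*41²)*93))/(174379 - 4303432) = (-193247 + (448 + 484*(4*1681) + (4*1681)*93))/(-4129053) = (-193247 + (448 + 484*6724 + 6724*93))*(-1/4129053) = (-193247 + (448 + 3254416 + 625332))*(-1/4129053) = (-193247 + 3880196)*(-1/4129053) = 3686949*(-1/4129053) = -1228983/1376351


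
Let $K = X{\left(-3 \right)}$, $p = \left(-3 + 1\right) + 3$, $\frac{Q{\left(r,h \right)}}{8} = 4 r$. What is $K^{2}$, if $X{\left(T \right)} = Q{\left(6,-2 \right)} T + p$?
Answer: $330625$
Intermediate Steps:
$Q{\left(r,h \right)} = 32 r$ ($Q{\left(r,h \right)} = 8 \cdot 4 r = 32 r$)
$p = 1$ ($p = -2 + 3 = 1$)
$X{\left(T \right)} = 1 + 192 T$ ($X{\left(T \right)} = 32 \cdot 6 T + 1 = 192 T + 1 = 1 + 192 T$)
$K = -575$ ($K = 1 + 192 \left(-3\right) = 1 - 576 = -575$)
$K^{2} = \left(-575\right)^{2} = 330625$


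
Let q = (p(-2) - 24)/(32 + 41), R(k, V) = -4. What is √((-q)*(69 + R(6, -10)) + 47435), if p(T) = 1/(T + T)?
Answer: 5*√40463389/146 ≈ 217.85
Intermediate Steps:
p(T) = 1/(2*T)
q = -97/292 (q = ((½)/(-2) - 24)/(32 + 41) = ((½)*(-½) - 24)/73 = (-¼ - 24)*(1/73) = -97/4*1/73 = -97/292 ≈ -0.33219)
√((-q)*(69 + R(6, -10)) + 47435) = √((-1*(-97/292))*(69 - 4) + 47435) = √((97/292)*65 + 47435) = √(6305/292 + 47435) = √(13857325/292) = 5*√40463389/146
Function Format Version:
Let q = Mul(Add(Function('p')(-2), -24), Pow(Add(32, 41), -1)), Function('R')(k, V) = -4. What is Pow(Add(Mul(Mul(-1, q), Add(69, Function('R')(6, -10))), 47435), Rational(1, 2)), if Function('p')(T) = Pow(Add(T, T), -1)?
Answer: Mul(Rational(5, 146), Pow(40463389, Rational(1, 2))) ≈ 217.85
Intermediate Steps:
Function('p')(T) = Mul(Rational(1, 2), Pow(T, -1)) (Function('p')(T) = Pow(Mul(2, T), -1) = Mul(Rational(1, 2), Pow(T, -1)))
q = Rational(-97, 292) (q = Mul(Add(Mul(Rational(1, 2), Pow(-2, -1)), -24), Pow(Add(32, 41), -1)) = Mul(Add(Mul(Rational(1, 2), Rational(-1, 2)), -24), Pow(73, -1)) = Mul(Add(Rational(-1, 4), -24), Rational(1, 73)) = Mul(Rational(-97, 4), Rational(1, 73)) = Rational(-97, 292) ≈ -0.33219)
Pow(Add(Mul(Mul(-1, q), Add(69, Function('R')(6, -10))), 47435), Rational(1, 2)) = Pow(Add(Mul(Mul(-1, Rational(-97, 292)), Add(69, -4)), 47435), Rational(1, 2)) = Pow(Add(Mul(Rational(97, 292), 65), 47435), Rational(1, 2)) = Pow(Add(Rational(6305, 292), 47435), Rational(1, 2)) = Pow(Rational(13857325, 292), Rational(1, 2)) = Mul(Rational(5, 146), Pow(40463389, Rational(1, 2)))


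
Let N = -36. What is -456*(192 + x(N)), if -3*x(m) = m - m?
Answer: -87552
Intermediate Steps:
x(m) = 0 (x(m) = -(m - m)/3 = -1/3*0 = 0)
-456*(192 + x(N)) = -456*(192 + 0) = -456*192 = -87552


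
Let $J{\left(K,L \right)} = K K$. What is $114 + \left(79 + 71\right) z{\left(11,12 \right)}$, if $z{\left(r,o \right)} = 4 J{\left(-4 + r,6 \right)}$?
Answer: $29514$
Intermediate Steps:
$J{\left(K,L \right)} = K^{2}$
$z{\left(r,o \right)} = 4 \left(-4 + r\right)^{2}$
$114 + \left(79 + 71\right) z{\left(11,12 \right)} = 114 + \left(79 + 71\right) 4 \left(-4 + 11\right)^{2} = 114 + 150 \cdot 4 \cdot 7^{2} = 114 + 150 \cdot 4 \cdot 49 = 114 + 150 \cdot 196 = 114 + 29400 = 29514$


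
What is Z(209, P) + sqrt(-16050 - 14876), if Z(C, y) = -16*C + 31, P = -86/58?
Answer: -3313 + 47*I*sqrt(14) ≈ -3313.0 + 175.86*I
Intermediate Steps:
P = -43/29 (P = -86*1/58 = -43/29 ≈ -1.4828)
Z(C, y) = 31 - 16*C
Z(209, P) + sqrt(-16050 - 14876) = (31 - 16*209) + sqrt(-16050 - 14876) = (31 - 3344) + sqrt(-30926) = -3313 + 47*I*sqrt(14)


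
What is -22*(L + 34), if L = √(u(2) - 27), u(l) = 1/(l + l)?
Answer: -748 - 11*I*√107 ≈ -748.0 - 113.78*I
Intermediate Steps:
u(l) = 1/(2*l)
L = I*√107/2 (L = √((½)/2 - 27) = √((½)*(½) - 27) = √(¼ - 27) = √(-107/4) = I*√107/2 ≈ 5.172*I)
-22*(L + 34) = -22*(I*√107/2 + 34) = -22*(34 + I*√107/2) = -748 - 11*I*√107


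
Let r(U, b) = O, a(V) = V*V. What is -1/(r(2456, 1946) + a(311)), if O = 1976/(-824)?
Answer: -103/9962016 ≈ -1.0339e-5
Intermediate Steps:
a(V) = V²
O = -247/103 (O = 1976*(-1/824) = -247/103 ≈ -2.3981)
r(U, b) = -247/103
-1/(r(2456, 1946) + a(311)) = -1/(-247/103 + 311²) = -1/(-247/103 + 96721) = -1/9962016/103 = -1*103/9962016 = -103/9962016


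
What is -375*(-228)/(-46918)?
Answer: -42750/23459 ≈ -1.8223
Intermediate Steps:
-375*(-228)/(-46918) = 85500*(-1/46918) = -42750/23459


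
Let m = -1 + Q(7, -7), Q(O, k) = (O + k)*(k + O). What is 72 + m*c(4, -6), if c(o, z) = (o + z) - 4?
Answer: 78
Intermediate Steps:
Q(O, k) = (O + k)² (Q(O, k) = (O + k)*(O + k) = (O + k)²)
m = -1 (m = -1 + (7 - 7)² = -1 + 0² = -1 + 0 = -1)
c(o, z) = -4 + o + z
72 + m*c(4, -6) = 72 - (-4 + 4 - 6) = 72 - 1*(-6) = 72 + 6 = 78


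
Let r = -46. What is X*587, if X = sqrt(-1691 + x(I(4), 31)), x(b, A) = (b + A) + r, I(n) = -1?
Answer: 587*I*sqrt(1707) ≈ 24252.0*I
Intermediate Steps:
x(b, A) = -46 + A + b (x(b, A) = (b + A) - 46 = (A + b) - 46 = -46 + A + b)
X = I*sqrt(1707) (X = sqrt(-1691 + (-46 + 31 - 1)) = sqrt(-1691 - 16) = sqrt(-1707) = I*sqrt(1707) ≈ 41.316*I)
X*587 = (I*sqrt(1707))*587 = 587*I*sqrt(1707)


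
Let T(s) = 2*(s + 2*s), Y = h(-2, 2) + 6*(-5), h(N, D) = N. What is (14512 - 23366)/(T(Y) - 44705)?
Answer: 466/2363 ≈ 0.19721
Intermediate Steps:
Y = -32 (Y = -2 + 6*(-5) = -2 - 30 = -32)
T(s) = 6*s (T(s) = 2*(3*s) = 6*s)
(14512 - 23366)/(T(Y) - 44705) = (14512 - 23366)/(6*(-32) - 44705) = -8854/(-192 - 44705) = -8854/(-44897) = -8854*(-1/44897) = 466/2363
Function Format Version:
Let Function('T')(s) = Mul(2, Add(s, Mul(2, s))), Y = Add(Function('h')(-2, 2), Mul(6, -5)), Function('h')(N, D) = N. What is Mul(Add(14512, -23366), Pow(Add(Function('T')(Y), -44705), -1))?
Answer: Rational(466, 2363) ≈ 0.19721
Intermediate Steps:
Y = -32 (Y = Add(-2, Mul(6, -5)) = Add(-2, -30) = -32)
Function('T')(s) = Mul(6, s) (Function('T')(s) = Mul(2, Mul(3, s)) = Mul(6, s))
Mul(Add(14512, -23366), Pow(Add(Function('T')(Y), -44705), -1)) = Mul(Add(14512, -23366), Pow(Add(Mul(6, -32), -44705), -1)) = Mul(-8854, Pow(Add(-192, -44705), -1)) = Mul(-8854, Pow(-44897, -1)) = Mul(-8854, Rational(-1, 44897)) = Rational(466, 2363)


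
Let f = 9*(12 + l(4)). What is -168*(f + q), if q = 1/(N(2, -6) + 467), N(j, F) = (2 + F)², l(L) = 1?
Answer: -452096/23 ≈ -19656.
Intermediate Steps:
q = 1/483 (q = 1/((2 - 6)² + 467) = 1/((-4)² + 467) = 1/(16 + 467) = 1/483 ≈ 0.0020704)
f = 117 (f = 9*(12 + 1) = 9*13 = 117)
-168*(f + q) = -168*(117 + 1/483) = -168*56512/483 = -452096/23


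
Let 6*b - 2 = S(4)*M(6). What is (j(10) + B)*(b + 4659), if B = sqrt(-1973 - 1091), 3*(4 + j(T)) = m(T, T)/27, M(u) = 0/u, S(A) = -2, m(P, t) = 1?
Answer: -4514894/243 + 27956*I*sqrt(766)/3 ≈ -18580.0 + 2.5791e+5*I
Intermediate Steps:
M(u) = 0
b = 1/3 (b = 1/3 + (-2*0)/6 = 1/3 + (1/6)*0 = 1/3 + 0 = 1/3 ≈ 0.33333)
j(T) = -323/81 (j(T) = -4 + (1/27)/3 = -4 + (1*(1/27))/3 = -4 + (1/3)*(1/27) = -4 + 1/81 = -323/81)
B = 2*I*sqrt(766) (B = sqrt(-3064) = 2*I*sqrt(766) ≈ 55.353*I)
(j(10) + B)*(b + 4659) = (-323/81 + 2*I*sqrt(766))*(1/3 + 4659) = (-323/81 + 2*I*sqrt(766))*(13978/3) = -4514894/243 + 27956*I*sqrt(766)/3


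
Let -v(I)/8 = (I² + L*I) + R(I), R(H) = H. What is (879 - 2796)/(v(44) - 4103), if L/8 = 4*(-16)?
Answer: -213/17809 ≈ -0.011960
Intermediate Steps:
L = -512 (L = 8*(4*(-16)) = 8*(-64) = -512)
v(I) = -8*I² + 4088*I (v(I) = -8*((I² - 512*I) + I) = -8*(I² - 511*I) = -8*I² + 4088*I)
(879 - 2796)/(v(44) - 4103) = (879 - 2796)/(8*44*(511 - 1*44) - 4103) = -1917/(8*44*(511 - 44) - 4103) = -1917/(8*44*467 - 4103) = -1917/(164384 - 4103) = -1917/160281 = -1917*1/160281 = -213/17809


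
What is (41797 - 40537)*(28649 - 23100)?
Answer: 6991740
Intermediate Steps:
(41797 - 40537)*(28649 - 23100) = 1260*5549 = 6991740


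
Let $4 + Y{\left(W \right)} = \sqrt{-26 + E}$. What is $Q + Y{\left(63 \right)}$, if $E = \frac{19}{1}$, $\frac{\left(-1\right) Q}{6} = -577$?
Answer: $3458 + i \sqrt{7} \approx 3458.0 + 2.6458 i$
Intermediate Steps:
$Q = 3462$ ($Q = \left(-6\right) \left(-577\right) = 3462$)
$E = 19$ ($E = 19 \cdot 1 = 19$)
$Y{\left(W \right)} = -4 + i \sqrt{7}$ ($Y{\left(W \right)} = -4 + \sqrt{-26 + 19} = -4 + \sqrt{-7} = -4 + i \sqrt{7}$)
$Q + Y{\left(63 \right)} = 3462 - \left(4 - i \sqrt{7}\right) = 3458 + i \sqrt{7}$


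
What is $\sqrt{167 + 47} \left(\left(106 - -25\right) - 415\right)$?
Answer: $- 284 \sqrt{214} \approx -4154.6$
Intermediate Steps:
$\sqrt{167 + 47} \left(\left(106 - -25\right) - 415\right) = \sqrt{214} \left(\left(106 + 25\right) - 415\right) = \sqrt{214} \left(131 - 415\right) = \sqrt{214} \left(-284\right) = - 284 \sqrt{214}$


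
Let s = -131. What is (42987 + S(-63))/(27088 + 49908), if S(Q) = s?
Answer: 10714/19249 ≈ 0.55660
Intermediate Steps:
S(Q) = -131
(42987 + S(-63))/(27088 + 49908) = (42987 - 131)/(27088 + 49908) = 42856/76996 = 42856*(1/76996) = 10714/19249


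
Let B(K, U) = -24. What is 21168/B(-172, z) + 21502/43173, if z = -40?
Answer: -2927468/3321 ≈ -881.50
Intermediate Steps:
21168/B(-172, z) + 21502/43173 = 21168/(-24) + 21502/43173 = 21168*(-1/24) + 21502*(1/43173) = -882 + 1654/3321 = -2927468/3321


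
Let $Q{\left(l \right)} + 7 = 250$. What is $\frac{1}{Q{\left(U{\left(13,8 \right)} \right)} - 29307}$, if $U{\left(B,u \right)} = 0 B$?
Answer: $- \frac{1}{29064} \approx -3.4407 \cdot 10^{-5}$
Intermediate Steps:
$U{\left(B,u \right)} = 0$
$Q{\left(l \right)} = 243$ ($Q{\left(l \right)} = -7 + 250 = 243$)
$\frac{1}{Q{\left(U{\left(13,8 \right)} \right)} - 29307} = \frac{1}{243 - 29307} = \frac{1}{-29064} = - \frac{1}{29064}$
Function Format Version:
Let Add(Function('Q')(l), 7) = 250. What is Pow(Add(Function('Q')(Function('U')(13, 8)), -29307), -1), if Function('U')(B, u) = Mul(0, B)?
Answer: Rational(-1, 29064) ≈ -3.4407e-5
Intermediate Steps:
Function('U')(B, u) = 0
Function('Q')(l) = 243 (Function('Q')(l) = Add(-7, 250) = 243)
Pow(Add(Function('Q')(Function('U')(13, 8)), -29307), -1) = Pow(Add(243, -29307), -1) = Pow(-29064, -1) = Rational(-1, 29064)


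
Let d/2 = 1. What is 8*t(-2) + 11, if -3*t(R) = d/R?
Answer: 41/3 ≈ 13.667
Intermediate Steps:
d = 2 (d = 2*1 = 2)
t(R) = -2/(3*R)
8*t(-2) + 11 = 8*(-⅔/(-2)) + 11 = 8*(-⅔*(-½)) + 11 = 8*(⅓) + 11 = 8/3 + 11 = 41/3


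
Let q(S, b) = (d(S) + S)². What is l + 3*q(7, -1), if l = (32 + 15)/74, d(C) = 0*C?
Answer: 10925/74 ≈ 147.64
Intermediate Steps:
d(C) = 0
q(S, b) = S² (q(S, b) = (0 + S)² = S²)
l = 47/74 (l = 47*(1/74) = 47/74 ≈ 0.63513)
l + 3*q(7, -1) = 47/74 + 3*7² = 47/74 + 3*49 = 47/74 + 147 = 10925/74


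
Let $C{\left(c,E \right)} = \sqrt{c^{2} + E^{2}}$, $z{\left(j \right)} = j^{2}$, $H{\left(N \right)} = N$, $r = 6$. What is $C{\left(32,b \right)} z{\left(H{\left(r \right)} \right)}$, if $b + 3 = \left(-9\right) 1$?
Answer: $144 \sqrt{73} \approx 1230.3$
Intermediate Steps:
$b = -12$ ($b = -3 - 9 = -12$)
$C{\left(c,E \right)} = \sqrt{E^{2} + c^{2}}$
$C{\left(32,b \right)} z{\left(H{\left(r \right)} \right)} = \sqrt{\left(-12\right)^{2} + 32^{2}} \cdot 6^{2} = \sqrt{144 + 1024} \cdot 36 = \sqrt{1168} \cdot 36 = 4 \sqrt{73} \cdot 36 = 144 \sqrt{73}$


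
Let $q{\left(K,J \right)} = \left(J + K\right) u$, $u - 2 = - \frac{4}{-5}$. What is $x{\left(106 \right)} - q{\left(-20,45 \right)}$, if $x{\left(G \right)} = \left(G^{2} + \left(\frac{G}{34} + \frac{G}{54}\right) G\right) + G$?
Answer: $\frac{5421040}{459} \approx 11811.0$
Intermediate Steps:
$x{\left(G \right)} = G + \frac{481 G^{2}}{459}$ ($x{\left(G \right)} = \left(G^{2} + \left(G \frac{1}{34} + G \frac{1}{54}\right) G\right) + G = \left(G^{2} + \left(\frac{G}{34} + \frac{G}{54}\right) G\right) + G = \left(G^{2} + \frac{22 G}{459} G\right) + G = \left(G^{2} + \frac{22 G^{2}}{459}\right) + G = \frac{481 G^{2}}{459} + G = G + \frac{481 G^{2}}{459}$)
$u = \frac{14}{5}$ ($u = 2 - \frac{4}{-5} = 2 - - \frac{4}{5} = 2 + \frac{4}{5} = \frac{14}{5} \approx 2.8$)
$q{\left(K,J \right)} = \frac{14 J}{5} + \frac{14 K}{5}$ ($q{\left(K,J \right)} = \left(J + K\right) \frac{14}{5} = \frac{14 J}{5} + \frac{14 K}{5}$)
$x{\left(106 \right)} - q{\left(-20,45 \right)} = \frac{1}{459} \cdot 106 \left(459 + 481 \cdot 106\right) - \left(\frac{14}{5} \cdot 45 + \frac{14}{5} \left(-20\right)\right) = \frac{1}{459} \cdot 106 \left(459 + 50986\right) - \left(126 - 56\right) = \frac{1}{459} \cdot 106 \cdot 51445 - 70 = \frac{5453170}{459} - 70 = \frac{5421040}{459}$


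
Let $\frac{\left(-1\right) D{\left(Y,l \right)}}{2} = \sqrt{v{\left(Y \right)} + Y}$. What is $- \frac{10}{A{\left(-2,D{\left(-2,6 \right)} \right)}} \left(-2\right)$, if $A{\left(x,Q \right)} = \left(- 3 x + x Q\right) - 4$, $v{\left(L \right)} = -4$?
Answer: $\frac{2}{5} - \frac{4 i \sqrt{6}}{5} \approx 0.4 - 1.9596 i$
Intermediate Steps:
$D{\left(Y,l \right)} = - 2 \sqrt{-4 + Y}$
$A{\left(x,Q \right)} = -4 - 3 x + Q x$ ($A{\left(x,Q \right)} = \left(- 3 x + Q x\right) - 4 = -4 - 3 x + Q x$)
$- \frac{10}{A{\left(-2,D{\left(-2,6 \right)} \right)}} \left(-2\right) = - \frac{10}{-4 - -6 + - 2 \sqrt{-4 - 2} \left(-2\right)} \left(-2\right) = - \frac{10}{-4 + 6 + - 2 \sqrt{-6} \left(-2\right)} \left(-2\right) = - \frac{10}{-4 + 6 + - 2 i \sqrt{6} \left(-2\right)} \left(-2\right) = - \frac{10}{-4 + 6 + 4 i \sqrt{6}} \left(-2\right) = - \frac{10}{2 + 4 i \sqrt{6}} \left(-2\right) = \frac{20}{2 + 4 i \sqrt{6}}$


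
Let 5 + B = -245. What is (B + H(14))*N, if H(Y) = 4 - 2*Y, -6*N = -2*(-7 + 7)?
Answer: 0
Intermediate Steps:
B = -250 (B = -5 - 245 = -250)
N = 0 (N = -(-1)*(-7 + 7)/3 = -(-1)*0/3 = -⅙*0 = 0)
(B + H(14))*N = (-250 + (4 - 2*14))*0 = (-250 + (4 - 28))*0 = (-250 - 24)*0 = -274*0 = 0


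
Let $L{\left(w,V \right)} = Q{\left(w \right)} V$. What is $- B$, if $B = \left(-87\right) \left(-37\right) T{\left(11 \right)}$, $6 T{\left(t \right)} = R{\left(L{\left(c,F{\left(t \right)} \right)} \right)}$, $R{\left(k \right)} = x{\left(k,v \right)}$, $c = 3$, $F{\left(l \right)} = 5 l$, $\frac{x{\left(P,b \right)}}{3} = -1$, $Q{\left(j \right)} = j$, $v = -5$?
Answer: $\frac{3219}{2} \approx 1609.5$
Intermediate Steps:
$x{\left(P,b \right)} = -3$ ($x{\left(P,b \right)} = 3 \left(-1\right) = -3$)
$L{\left(w,V \right)} = V w$ ($L{\left(w,V \right)} = w V = V w$)
$R{\left(k \right)} = -3$
$T{\left(t \right)} = - \frac{1}{2}$ ($T{\left(t \right)} = \frac{1}{6} \left(-3\right) = - \frac{1}{2}$)
$B = - \frac{3219}{2}$ ($B = \left(-87\right) \left(-37\right) \left(- \frac{1}{2}\right) = 3219 \left(- \frac{1}{2}\right) = - \frac{3219}{2} \approx -1609.5$)
$- B = \left(-1\right) \left(- \frac{3219}{2}\right) = \frac{3219}{2}$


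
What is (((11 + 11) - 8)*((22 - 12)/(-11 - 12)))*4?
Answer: -560/23 ≈ -24.348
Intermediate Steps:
(((11 + 11) - 8)*((22 - 12)/(-11 - 12)))*4 = ((22 - 8)*(10/(-23)))*4 = (14*(10*(-1/23)))*4 = (14*(-10/23))*4 = -140/23*4 = -560/23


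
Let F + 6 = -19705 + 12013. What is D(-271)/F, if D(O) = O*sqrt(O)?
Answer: 271*I*sqrt(271)/7698 ≈ 0.57953*I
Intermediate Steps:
D(O) = O**(3/2)
F = -7698 (F = -6 + (-19705 + 12013) = -6 - 7692 = -7698)
D(-271)/F = (-271)**(3/2)/(-7698) = -271*I*sqrt(271)*(-1/7698) = 271*I*sqrt(271)/7698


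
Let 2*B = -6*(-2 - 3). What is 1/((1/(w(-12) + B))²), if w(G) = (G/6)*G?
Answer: 1521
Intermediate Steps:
w(G) = G²/6 (w(G) = (G*(⅙))*G = (G/6)*G = G²/6)
B = 15 (B = (-6*(-2 - 3))/2 = (-6*(-5))/2 = (½)*30 = 15)
1/((1/(w(-12) + B))²) = 1/((1/((⅙)*(-12)² + 15))²) = 1/((1/((⅙)*144 + 15))²) = 1/((1/(24 + 15))²) = 1/((1/39)²) = 1/(1/1521) = 1521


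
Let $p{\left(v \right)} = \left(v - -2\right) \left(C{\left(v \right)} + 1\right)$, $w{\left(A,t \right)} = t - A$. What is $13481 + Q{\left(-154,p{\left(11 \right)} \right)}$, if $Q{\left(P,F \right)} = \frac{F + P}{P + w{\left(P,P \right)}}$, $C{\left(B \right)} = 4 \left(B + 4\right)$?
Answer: $\frac{2075435}{154} \approx 13477.0$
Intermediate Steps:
$C{\left(B \right)} = 16 + 4 B$ ($C{\left(B \right)} = 4 \left(4 + B\right) = 16 + 4 B$)
$p{\left(v \right)} = \left(2 + v\right) \left(17 + 4 v\right)$ ($p{\left(v \right)} = \left(v - -2\right) \left(\left(16 + 4 v\right) + 1\right) = \left(v + 2\right) \left(17 + 4 v\right) = \left(2 + v\right) \left(17 + 4 v\right)$)
$Q{\left(P,F \right)} = \frac{F + P}{P}$ ($Q{\left(P,F \right)} = \frac{F + P}{P + \left(P - P\right)} = \frac{F + P}{P + 0} = \frac{F + P}{P}$)
$13481 + Q{\left(-154,p{\left(11 \right)} \right)} = 13481 + \frac{\left(34 + 4 \cdot 11^{2} + 25 \cdot 11\right) - 154}{-154} = 13481 - \frac{\left(34 + 4 \cdot 121 + 275\right) - 154}{154} = 13481 - \frac{\left(34 + 484 + 275\right) - 154}{154} = 13481 - \frac{793 - 154}{154} = 13481 - \frac{639}{154} = \frac{2075435}{154}$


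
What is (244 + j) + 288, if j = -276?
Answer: 256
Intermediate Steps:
(244 + j) + 288 = (244 - 276) + 288 = -32 + 288 = 256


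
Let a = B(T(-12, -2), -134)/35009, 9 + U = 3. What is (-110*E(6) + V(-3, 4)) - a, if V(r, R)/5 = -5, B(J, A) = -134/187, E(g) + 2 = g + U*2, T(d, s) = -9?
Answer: 5597414099/6546683 ≈ 855.00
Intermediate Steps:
U = -6 (U = -9 + 3 = -6)
E(g) = -14 + g (E(g) = -2 + (g - 6*2) = -2 + (g - 12) = -2 + (-12 + g) = -14 + g)
B(J, A) = -134/187 (B(J, A) = -134*1/187 = -134/187)
V(r, R) = -25 (V(r, R) = 5*(-5) = -25)
a = -134/6546683 (a = -134/187/35009 = -134/187*1/35009 = -134/6546683 ≈ -2.0468e-5)
(-110*E(6) + V(-3, 4)) - a = (-110*(-14 + 6) - 25) - 1*(-134/6546683) = (-110*(-8) - 25) + 134/6546683 = (880 - 25) + 134/6546683 = 855 + 134/6546683 = 5597414099/6546683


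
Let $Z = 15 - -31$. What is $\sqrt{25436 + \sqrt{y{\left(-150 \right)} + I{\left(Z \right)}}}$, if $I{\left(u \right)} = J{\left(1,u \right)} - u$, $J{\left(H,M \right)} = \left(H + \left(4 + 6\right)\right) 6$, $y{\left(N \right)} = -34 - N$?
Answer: $\sqrt{25436 + 2 \sqrt{34}} \approx 159.52$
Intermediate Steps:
$J{\left(H,M \right)} = 60 + 6 H$ ($J{\left(H,M \right)} = \left(H + 10\right) 6 = \left(10 + H\right) 6 = 60 + 6 H$)
$Z = 46$ ($Z = 15 + 31 = 46$)
$I{\left(u \right)} = 66 - u$ ($I{\left(u \right)} = \left(60 + 6 \cdot 1\right) - u = \left(60 + 6\right) - u = 66 - u$)
$\sqrt{25436 + \sqrt{y{\left(-150 \right)} + I{\left(Z \right)}}} = \sqrt{25436 + \sqrt{\left(-34 - -150\right) + \left(66 - 46\right)}} = \sqrt{25436 + \sqrt{\left(-34 + 150\right) + \left(66 - 46\right)}} = \sqrt{25436 + \sqrt{116 + 20}} = \sqrt{25436 + \sqrt{136}} = \sqrt{25436 + 2 \sqrt{34}}$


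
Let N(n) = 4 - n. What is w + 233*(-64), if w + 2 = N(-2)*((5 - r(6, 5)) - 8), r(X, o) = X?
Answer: -14968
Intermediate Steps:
w = -56 (w = -2 + (4 - 1*(-2))*((5 - 1*6) - 8) = -2 + (4 + 2)*((5 - 6) - 8) = -2 + 6*(-1 - 8) = -2 + 6*(-9) = -2 - 54 = -56)
w + 233*(-64) = -56 + 233*(-64) = -56 - 14912 = -14968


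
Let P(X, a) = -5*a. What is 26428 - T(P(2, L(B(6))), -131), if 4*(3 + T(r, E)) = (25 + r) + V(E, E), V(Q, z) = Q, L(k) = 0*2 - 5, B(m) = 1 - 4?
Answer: 105805/4 ≈ 26451.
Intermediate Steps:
B(m) = -3
L(k) = -5 (L(k) = 0 - 5 = -5)
T(r, E) = 13/4 + E/4 + r/4 (T(r, E) = -3 + ((25 + r) + E)/4 = -3 + (25 + E + r)/4 = -3 + (25/4 + E/4 + r/4) = 13/4 + E/4 + r/4)
26428 - T(P(2, L(B(6))), -131) = 26428 - (13/4 + (1/4)*(-131) + (-5*(-5))/4) = 26428 - (13/4 - 131/4 + (1/4)*25) = 26428 - (13/4 - 131/4 + 25/4) = 26428 - 1*(-93/4) = 26428 + 93/4 = 105805/4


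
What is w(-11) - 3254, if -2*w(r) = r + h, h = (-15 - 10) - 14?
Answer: -3229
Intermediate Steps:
h = -39 (h = -25 - 14 = -39)
w(r) = 39/2 - r/2 (w(r) = -(r - 39)/2 = -(-39 + r)/2 = 39/2 - r/2)
w(-11) - 3254 = (39/2 - ½*(-11)) - 3254 = (39/2 + 11/2) - 3254 = 25 - 3254 = -3229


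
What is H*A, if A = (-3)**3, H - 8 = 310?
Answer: -8586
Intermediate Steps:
H = 318 (H = 8 + 310 = 318)
A = -27
H*A = 318*(-27) = -8586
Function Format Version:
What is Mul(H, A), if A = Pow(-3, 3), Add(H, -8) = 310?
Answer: -8586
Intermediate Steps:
H = 318 (H = Add(8, 310) = 318)
A = -27
Mul(H, A) = Mul(318, -27) = -8586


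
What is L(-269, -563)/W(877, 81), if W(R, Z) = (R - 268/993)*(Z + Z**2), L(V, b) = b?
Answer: -186353/1927492902 ≈ -9.6682e-5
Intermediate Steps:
W(R, Z) = (-268/993 + R)*(Z + Z**2) (W(R, Z) = (R - 268*1/993)*(Z + Z**2) = (R - 268/993)*(Z + Z**2) = (-268/993 + R)*(Z + Z**2))
L(-269, -563)/W(877, 81) = -563*331/(27*(-268 - 268*81 + 993*877 + 993*877*81)) = -563*331/(27*(-268 - 21708 + 870861 + 70539741)) = -563/((1/993)*81*71388626) = -563/1927492902/331 = -563*331/1927492902 = -186353/1927492902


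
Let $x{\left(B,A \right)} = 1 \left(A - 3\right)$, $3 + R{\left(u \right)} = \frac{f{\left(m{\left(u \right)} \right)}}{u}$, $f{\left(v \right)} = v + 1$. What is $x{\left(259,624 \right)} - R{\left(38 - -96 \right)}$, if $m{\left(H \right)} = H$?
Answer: $\frac{83481}{134} \approx 622.99$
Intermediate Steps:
$f{\left(v \right)} = 1 + v$
$R{\left(u \right)} = -3 + \frac{1 + u}{u}$
$x{\left(B,A \right)} = -3 + A$ ($x{\left(B,A \right)} = 1 \left(-3 + A\right) = -3 + A$)
$x{\left(259,624 \right)} - R{\left(38 - -96 \right)} = \left(-3 + 624\right) - \left(-2 + \frac{1}{38 - -96}\right) = 621 - \left(-2 + \frac{1}{38 + 96}\right) = 621 - \left(-2 + \frac{1}{134}\right) = 621 - - \frac{267}{134} = 621 + \frac{267}{134} = \frac{83481}{134}$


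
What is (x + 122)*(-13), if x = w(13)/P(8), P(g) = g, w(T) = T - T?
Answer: -1586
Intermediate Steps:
w(T) = 0
x = 0 (x = 0/8 = 0*(1/8) = 0)
(x + 122)*(-13) = (0 + 122)*(-13) = 122*(-13) = -1586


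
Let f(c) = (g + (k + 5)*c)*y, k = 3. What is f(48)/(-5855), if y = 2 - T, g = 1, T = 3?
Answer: 77/1171 ≈ 0.065756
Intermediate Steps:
y = -1 (y = 2 - 1*3 = 2 - 3 = -1)
f(c) = -1 - 8*c (f(c) = (1 + (3 + 5)*c)*(-1) = (1 + 8*c)*(-1) = -1 - 8*c)
f(48)/(-5855) = (-1 - 8*48)/(-5855) = (-1 - 384)*(-1/5855) = -385*(-1/5855) = 77/1171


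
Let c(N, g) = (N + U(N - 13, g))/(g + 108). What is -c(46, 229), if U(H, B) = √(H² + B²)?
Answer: -46/337 - √53530/337 ≈ -0.82304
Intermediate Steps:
U(H, B) = √(B² + H²)
c(N, g) = (N + √(g² + (-13 + N)²))/(108 + g) (c(N, g) = (N + √(g² + (N - 13)²))/(g + 108) = (N + √(g² + (-13 + N)²))/(108 + g))
-c(46, 229) = -(46 + √(229² + (-13 + 46)²))/(108 + 229) = -(46 + √(52441 + 33²))/337 = -(46 + √(52441 + 1089))/337 = -(46 + √53530)/337 = -(46/337 + √53530/337) = -46/337 - √53530/337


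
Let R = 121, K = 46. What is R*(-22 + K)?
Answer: 2904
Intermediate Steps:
R*(-22 + K) = 121*(-22 + 46) = 121*24 = 2904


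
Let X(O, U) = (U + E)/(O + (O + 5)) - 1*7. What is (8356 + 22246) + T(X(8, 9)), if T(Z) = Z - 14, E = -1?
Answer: 642209/21 ≈ 30581.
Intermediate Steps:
X(O, U) = -7 + (-1 + U)/(5 + 2*O) (X(O, U) = (U - 1)/(O + (O + 5)) - 1*7 = (-1 + U)/(O + (5 + O)) - 7 = (-1 + U)/(5 + 2*O) - 7 = -7 + (-1 + U)/(5 + 2*O))
T(Z) = -14 + Z
(8356 + 22246) + T(X(8, 9)) = (8356 + 22246) + (-14 + (-36 + 9 - 14*8)/(5 + 2*8)) = 30602 + (-14 + (-36 + 9 - 112)/(5 + 16)) = 30602 + (-14 - 139/21) = 30602 - 433/21 = 642209/21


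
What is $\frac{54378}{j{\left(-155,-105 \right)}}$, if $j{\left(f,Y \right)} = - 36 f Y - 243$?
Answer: $- \frac{2014}{21709} \approx -0.092773$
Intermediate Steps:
$j{\left(f,Y \right)} = -243 - 36 Y f$ ($j{\left(f,Y \right)} = - 36 Y f - 243 = -243 - 36 Y f$)
$\frac{54378}{j{\left(-155,-105 \right)}} = \frac{54378}{-243 - \left(-3780\right) \left(-155\right)} = \frac{54378}{-243 - 585900} = \frac{54378}{-586143} = 54378 \left(- \frac{1}{586143}\right) = - \frac{2014}{21709}$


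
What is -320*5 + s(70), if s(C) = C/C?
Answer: -1599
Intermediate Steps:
s(C) = 1
-320*5 + s(70) = -320*5 + 1 = -1600 + 1 = -1599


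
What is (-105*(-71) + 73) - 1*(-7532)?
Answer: 15060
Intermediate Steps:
(-105*(-71) + 73) - 1*(-7532) = (7455 + 73) + 7532 = 7528 + 7532 = 15060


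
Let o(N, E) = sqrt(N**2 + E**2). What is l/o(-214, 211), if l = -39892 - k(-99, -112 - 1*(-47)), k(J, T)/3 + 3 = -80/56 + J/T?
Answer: -18146894*sqrt(90317)/41094235 ≈ -132.71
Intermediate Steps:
o(N, E) = sqrt(E**2 + N**2)
k(J, T) = -93/7 + 3*J/T (k(J, T) = -9 + 3*(-80/56 + J/T) = -9 + 3*(-80*1/56 + J/T) = -9 + 3*(-10/7 + J/T) = -9 + (-30/7 + 3*J/T) = -93/7 + 3*J/T)
l = -18146894/455 (l = -39892 - (-93/7 + 3*(-99)/(-112 - 1*(-47))) = -39892 - (-93/7 + 3*(-99)/(-112 + 47)) = -39892 - (-93/7 + 3*(-99)/(-65)) = -39892 - (-93/7 + 3*(-99)*(-1/65)) = -39892 - (-93/7 + 297/65) = -39892 - 1*(-3966/455) = -39892 + 3966/455 = -18146894/455 ≈ -39883.)
l/o(-214, 211) = -18146894/(455*sqrt(211**2 + (-214)**2)) = -18146894/(455*sqrt(44521 + 45796)) = -18146894*sqrt(90317)/90317/455 = -18146894*sqrt(90317)/41094235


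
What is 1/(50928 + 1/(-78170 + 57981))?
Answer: 20189/1028185391 ≈ 1.9636e-5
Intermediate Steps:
1/(50928 + 1/(-78170 + 57981)) = 1/(50928 + 1/(-20189)) = 1/(50928 - 1/20189) = 1/(1028185391/20189) = 20189/1028185391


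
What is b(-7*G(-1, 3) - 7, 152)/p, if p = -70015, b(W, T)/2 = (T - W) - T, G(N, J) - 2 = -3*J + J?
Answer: 42/70015 ≈ 0.00059987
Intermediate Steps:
G(N, J) = 2 - 2*J (G(N, J) = 2 + (-3*J + J) = 2 - 2*J)
b(W, T) = -2*W (b(W, T) = 2*((T - W) - T) = 2*(-W) = -2*W)
b(-7*G(-1, 3) - 7, 152)/p = -2*(-7*(2 - 2*3) - 7)/(-70015) = -2*(-7*(2 - 6) - 7)*(-1/70015) = -2*(-7*(-4) - 7)*(-1/70015) = -2*(28 - 7)*(-1/70015) = -2*21*(-1/70015) = -42*(-1/70015) = 42/70015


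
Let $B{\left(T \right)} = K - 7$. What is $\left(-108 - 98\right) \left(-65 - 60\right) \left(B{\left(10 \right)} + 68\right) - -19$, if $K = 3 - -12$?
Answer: $1957019$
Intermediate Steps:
$K = 15$ ($K = 3 + 12 = 15$)
$B{\left(T \right)} = 8$ ($B{\left(T \right)} = 15 - 7 = 8$)
$\left(-108 - 98\right) \left(-65 - 60\right) \left(B{\left(10 \right)} + 68\right) - -19 = \left(-108 - 98\right) \left(-65 - 60\right) \left(8 + 68\right) - -19 = - 206 \left(\left(-125\right) 76\right) + 19 = \left(-206\right) \left(-9500\right) + 19 = 1957000 + 19 = 1957019$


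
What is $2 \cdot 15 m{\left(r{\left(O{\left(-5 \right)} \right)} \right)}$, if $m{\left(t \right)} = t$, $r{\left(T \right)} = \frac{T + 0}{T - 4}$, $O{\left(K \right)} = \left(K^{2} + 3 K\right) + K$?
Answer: $150$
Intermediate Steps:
$O{\left(K \right)} = K^{2} + 4 K$
$r{\left(T \right)} = \frac{T}{-4 + T}$
$2 \cdot 15 m{\left(r{\left(O{\left(-5 \right)} \right)} \right)} = 2 \cdot 15 \frac{\left(-5\right) \left(4 - 5\right)}{-4 - 5 \left(4 - 5\right)} = 30 \frac{\left(-5\right) \left(-1\right)}{-4 - -5} = 30 \frac{5}{-4 + 5} = 30 \cdot \frac{5}{1} = 30 \cdot 5 \cdot 1 = 30 \cdot 5 = 150$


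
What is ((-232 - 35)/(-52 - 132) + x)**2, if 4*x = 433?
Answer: 407434225/33856 ≈ 12034.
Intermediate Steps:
x = 433/4 (x = (1/4)*433 = 433/4 ≈ 108.25)
((-232 - 35)/(-52 - 132) + x)**2 = ((-232 - 35)/(-52 - 132) + 433/4)**2 = (-267/(-184) + 433/4)**2 = (-267*(-1/184) + 433/4)**2 = (267/184 + 433/4)**2 = (20185/184)**2 = 407434225/33856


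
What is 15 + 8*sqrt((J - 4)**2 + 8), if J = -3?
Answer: 15 + 8*sqrt(57) ≈ 75.399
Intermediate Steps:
15 + 8*sqrt((J - 4)**2 + 8) = 15 + 8*sqrt((-3 - 4)**2 + 8) = 15 + 8*sqrt((-7)**2 + 8) = 15 + 8*sqrt(49 + 8) = 15 + 8*sqrt(57)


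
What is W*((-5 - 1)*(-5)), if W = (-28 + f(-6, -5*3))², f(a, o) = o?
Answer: 55470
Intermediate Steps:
W = 1849 (W = (-28 - 5*3)² = (-28 - 15)² = (-43)² = 1849)
W*((-5 - 1)*(-5)) = 1849*((-5 - 1)*(-5)) = 1849*(-6*(-5)) = 1849*30 = 55470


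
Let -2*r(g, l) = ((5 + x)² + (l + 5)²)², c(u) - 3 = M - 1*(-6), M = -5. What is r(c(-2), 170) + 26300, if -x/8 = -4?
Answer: -511781718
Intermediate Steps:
x = 32 (x = -8*(-4) = 32)
c(u) = 4 (c(u) = 3 + (-5 - 1*(-6)) = 3 + (-5 + 6) = 3 + 1 = 4)
r(g, l) = -(1369 + (5 + l)²)²/2 (r(g, l) = -((5 + 32)² + (l + 5)²)²/2 = -(37² + (5 + l)²)²/2 = -(1369 + (5 + l)²)²/2)
r(c(-2), 170) + 26300 = -(1369 + (5 + 170)²)²/2 + 26300 = -(1369 + 175²)²/2 + 26300 = -(1369 + 30625)²/2 + 26300 = -½*31994² + 26300 = -½*1023616036 + 26300 = -511808018 + 26300 = -511781718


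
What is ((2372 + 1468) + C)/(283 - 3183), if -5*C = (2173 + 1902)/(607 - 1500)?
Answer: -685987/517940 ≈ -1.3245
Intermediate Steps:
C = 815/893 (C = -(2173 + 1902)/(5*(607 - 1500)) = -815/(-893) = -815*(-1)/893 = -1/5*(-4075/893) = 815/893 ≈ 0.91265)
((2372 + 1468) + C)/(283 - 3183) = ((2372 + 1468) + 815/893)/(283 - 3183) = (3840 + 815/893)/(-2900) = (3429935/893)*(-1/2900) = -685987/517940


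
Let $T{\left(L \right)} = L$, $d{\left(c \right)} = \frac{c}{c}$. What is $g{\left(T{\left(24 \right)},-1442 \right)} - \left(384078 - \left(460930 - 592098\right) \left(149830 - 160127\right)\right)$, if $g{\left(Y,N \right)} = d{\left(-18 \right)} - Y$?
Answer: $1350252795$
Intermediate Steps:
$d{\left(c \right)} = 1$
$g{\left(Y,N \right)} = 1 - Y$
$g{\left(T{\left(24 \right)},-1442 \right)} - \left(384078 - \left(460930 - 592098\right) \left(149830 - 160127\right)\right) = \left(1 - 24\right) - \left(384078 - \left(460930 - 592098\right) \left(149830 - 160127\right)\right) = \left(1 - 24\right) + \left(\left(-1476923 - -1350636896\right) + 1092845\right) = -23 + \left(\left(-1476923 + 1350636896\right) + 1092845\right) = -23 + \left(1349159973 + 1092845\right) = -23 + 1350252818 = 1350252795$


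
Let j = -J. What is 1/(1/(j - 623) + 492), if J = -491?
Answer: 132/64943 ≈ 0.0020326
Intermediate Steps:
j = 491 (j = -1*(-491) = 491)
1/(1/(j - 623) + 492) = 1/(1/(491 - 623) + 492) = 1/(1/(-132) + 492) = 1/(-1/132 + 492) = 1/(64943/132) = 132/64943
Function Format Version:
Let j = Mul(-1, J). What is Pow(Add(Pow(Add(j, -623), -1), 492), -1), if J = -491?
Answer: Rational(132, 64943) ≈ 0.0020326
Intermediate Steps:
j = 491 (j = Mul(-1, -491) = 491)
Pow(Add(Pow(Add(j, -623), -1), 492), -1) = Pow(Add(Pow(Add(491, -623), -1), 492), -1) = Pow(Add(Pow(-132, -1), 492), -1) = Pow(Add(Rational(-1, 132), 492), -1) = Pow(Rational(64943, 132), -1) = Rational(132, 64943)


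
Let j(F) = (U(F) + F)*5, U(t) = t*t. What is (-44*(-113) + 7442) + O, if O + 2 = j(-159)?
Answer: 138022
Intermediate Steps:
U(t) = t**2
j(F) = 5*F + 5*F**2 (j(F) = (F**2 + F)*5 = (F + F**2)*5 = 5*F + 5*F**2)
O = 125608 (O = -2 + 5*(-159)*(1 - 159) = -2 + 5*(-159)*(-158) = -2 + 125610 = 125608)
(-44*(-113) + 7442) + O = (-44*(-113) + 7442) + 125608 = (4972 + 7442) + 125608 = 12414 + 125608 = 138022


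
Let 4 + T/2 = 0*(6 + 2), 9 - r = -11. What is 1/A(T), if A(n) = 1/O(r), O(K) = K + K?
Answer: 40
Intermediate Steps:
r = 20 (r = 9 - 1*(-11) = 9 + 11 = 20)
T = -8 (T = -8 + 2*(0*(6 + 2)) = -8 + 2*(0*8) = -8 + 2*0 = -8 + 0 = -8)
O(K) = 2*K
A(n) = 1/40 (A(n) = 1/(2*20) = 1/40)
1/A(T) = 1/(1/40) = 40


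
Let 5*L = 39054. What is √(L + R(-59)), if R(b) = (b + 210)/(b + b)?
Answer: 7*√55479470/590 ≈ 88.371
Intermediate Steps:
L = 39054/5 (L = (⅕)*39054 = 39054/5 ≈ 7810.8)
R(b) = (210 + b)/(2*b) (R(b) = (210 + b)/((2*b)) = (210 + b)*(1/(2*b)) = (210 + b)/(2*b))
√(L + R(-59)) = √(39054/5 + (½)*(210 - 59)/(-59)) = √(39054/5 + (½)*(-1/59)*151) = √(39054/5 - 151/118) = √(4607617/590) = 7*√55479470/590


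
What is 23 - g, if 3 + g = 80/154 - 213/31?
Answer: 77223/2387 ≈ 32.352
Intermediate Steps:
g = -22322/2387 (g = -3 + (80/154 - 213/31) = -3 + (80*(1/154) - 213*1/31) = -3 + (40/77 - 213/31) = -3 - 15161/2387 = -22322/2387 ≈ -9.3515)
23 - g = 23 - 1*(-22322/2387) = 23 + 22322/2387 = 77223/2387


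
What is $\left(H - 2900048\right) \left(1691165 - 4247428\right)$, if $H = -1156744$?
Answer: $10370227288296$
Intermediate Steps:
$\left(H - 2900048\right) \left(1691165 - 4247428\right) = \left(-1156744 - 2900048\right) \left(1691165 - 4247428\right) = \left(-4056792\right) \left(-2556263\right) = 10370227288296$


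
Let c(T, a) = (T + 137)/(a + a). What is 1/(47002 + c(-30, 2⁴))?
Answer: 32/1504171 ≈ 2.1274e-5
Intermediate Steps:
c(T, a) = (137 + T)/(2*a) (c(T, a) = (137 + T)/((2*a)) = (137 + T)*(1/(2*a)) = (137 + T)/(2*a))
1/(47002 + c(-30, 2⁴)) = 1/(47002 + (137 - 30)/(2*(2⁴))) = 1/(47002 + (½)*107/16) = 1/(47002 + (½)*(1/16)*107) = 1/(47002 + 107/32) = 1/(1504171/32) = 32/1504171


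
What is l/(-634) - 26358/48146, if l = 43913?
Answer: -1065473135/15262282 ≈ -69.811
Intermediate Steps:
l/(-634) - 26358/48146 = 43913/(-634) - 26358/48146 = 43913*(-1/634) - 26358*1/48146 = -43913/634 - 13179/24073 = -1065473135/15262282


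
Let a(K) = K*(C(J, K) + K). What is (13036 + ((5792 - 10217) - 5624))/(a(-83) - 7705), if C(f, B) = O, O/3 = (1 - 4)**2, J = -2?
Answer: -2987/3057 ≈ -0.97710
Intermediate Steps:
O = 27 (O = 3*(1 - 4)**2 = 3*(-3)**2 = 3*9 = 27)
C(f, B) = 27
a(K) = K*(27 + K)
(13036 + ((5792 - 10217) - 5624))/(a(-83) - 7705) = (13036 + ((5792 - 10217) - 5624))/(-83*(27 - 83) - 7705) = (13036 + (-4425 - 5624))/(-83*(-56) - 7705) = (13036 - 10049)/(4648 - 7705) = 2987/(-3057) = 2987*(-1/3057) = -2987/3057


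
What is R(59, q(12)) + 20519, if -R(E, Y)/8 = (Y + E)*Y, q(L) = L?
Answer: 13703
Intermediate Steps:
R(E, Y) = -8*Y*(E + Y) (R(E, Y) = -8*(Y + E)*Y = -8*(E + Y)*Y = -8*Y*(E + Y))
R(59, q(12)) + 20519 = -8*12*(59 + 12) + 20519 = -8*12*71 + 20519 = -6816 + 20519 = 13703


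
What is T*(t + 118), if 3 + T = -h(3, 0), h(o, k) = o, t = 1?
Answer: -714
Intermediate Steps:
T = -6 (T = -3 - 1*3 = -3 - 3 = -6)
T*(t + 118) = -6*(1 + 118) = -6*119 = -714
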